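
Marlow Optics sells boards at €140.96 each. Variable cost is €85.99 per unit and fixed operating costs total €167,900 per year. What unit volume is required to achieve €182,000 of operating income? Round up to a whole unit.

Contribution margin per unit = €140.96 − €85.99 = €54.97.
Units = (FC + target) / CM = (€167,900 + €182,000) / €54.97 = 6,365.29, so 6,366 boards.

6,366 boards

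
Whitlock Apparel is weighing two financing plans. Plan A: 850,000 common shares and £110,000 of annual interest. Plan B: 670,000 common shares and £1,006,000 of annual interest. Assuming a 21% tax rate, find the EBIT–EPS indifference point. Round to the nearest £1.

Set EPS_A = EPS_B: (EBIT − £110,000)(1 − 0.21) ÷ 850,000 = (EBIT − £1,006,000)(1 − 0.21) ÷ 670,000.
The (1 − t) factor cancels: (EBIT − 110,000) × 670,000 = (EBIT − 1,006,000) × 850,000.
Solving, EBIT = (1,006,000·850,000 − 110,000·670,000) / (850,000 − 670,000) = 781,400,000,000 / 180,000 = 4,341,111.11.

£4,341,111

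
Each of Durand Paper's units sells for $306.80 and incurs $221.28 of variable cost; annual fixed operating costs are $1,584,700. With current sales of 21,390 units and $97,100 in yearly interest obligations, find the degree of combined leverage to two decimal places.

At 21,390 units, contribution = 21,390 × $85.52 = $1,829,272.80.
Subtracting fixed costs: EBIT = $1,829,272.80 − $1,584,700 = $244,572.80. Interest = $97,100.00.
DOL = $1,829,272.80 ÷ $244,572.80 = 7.4795; DFL = $244,572.80 ÷ $147,472.80 = 1.6584.
DCL = DOL × DFL = 7.4795 × 1.6584 = 12.4040.

12.40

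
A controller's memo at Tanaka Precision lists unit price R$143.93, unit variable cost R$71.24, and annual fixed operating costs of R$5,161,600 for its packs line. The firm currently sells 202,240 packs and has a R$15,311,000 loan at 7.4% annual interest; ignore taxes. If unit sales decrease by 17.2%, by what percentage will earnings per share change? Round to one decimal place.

Total contribution margin = 202,240 × R$72.69 = R$14,700,825.60.
Subtracting fixed costs: EBIT = R$14,700,825.60 − R$5,161,600 = R$9,539,225.60.
After interest of R$1,133,014.00, pre-tax earnings = R$8,406,211.60.
Degree of combined leverage = contribution ÷ (EBIT − I) = R$14,700,825.60 ÷ R$8,406,211.60 = 1.7488.
EPS therefore changes by 1.7488 × (-17.2%) = -30.1%.

-30.1%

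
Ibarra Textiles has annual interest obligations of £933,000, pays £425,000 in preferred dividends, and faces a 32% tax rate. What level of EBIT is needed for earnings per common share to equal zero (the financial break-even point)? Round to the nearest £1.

£1,558,000

Grossing the preferred dividend up to pre-tax terms: £425,000 / (1 − 0.32) = £625,000.00.
EPS = 0 when EBIT covers interest plus the pre-tax preferred burden: £933,000 + £625,000.00 = £1,558,000.00.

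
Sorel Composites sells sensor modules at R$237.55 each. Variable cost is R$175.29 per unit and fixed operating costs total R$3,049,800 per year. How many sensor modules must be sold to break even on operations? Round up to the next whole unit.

Contribution margin per unit = R$237.55 − R$175.29 = R$62.26.
Units to break even: R$3,049,800 ÷ R$62.26 = 48,984.90, rounded up to 48,985.

48,985 sensor modules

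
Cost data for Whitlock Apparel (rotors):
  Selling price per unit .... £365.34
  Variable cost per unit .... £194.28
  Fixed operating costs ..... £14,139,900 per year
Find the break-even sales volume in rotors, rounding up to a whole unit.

82,661 rotors

Contribution margin per unit = £365.34 − £194.28 = £171.06.
Break-even Q = £14,139,900 / £171.06 = 82,660.47 → 82,661 rotors.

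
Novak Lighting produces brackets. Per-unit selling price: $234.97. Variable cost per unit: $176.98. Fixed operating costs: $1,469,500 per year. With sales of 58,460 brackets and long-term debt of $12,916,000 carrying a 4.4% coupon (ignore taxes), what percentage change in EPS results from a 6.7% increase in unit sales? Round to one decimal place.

Contribution at this volume is 58,460 × $57.99 = $3,390,095.40.
Operating income = contribution − fixed costs = $3,390,095.40 − $1,469,500 = $1,920,595.40.
After interest of $568,304.00, pre-tax earnings = $1,352,291.40.
DCL = total CM / (EBIT − I) = $3,390,095.40 / $1,352,291.40 = 2.5069.
%ΔEPS = DCL × %ΔSales = 2.5069 × +6.7% = +16.8%.

+16.8%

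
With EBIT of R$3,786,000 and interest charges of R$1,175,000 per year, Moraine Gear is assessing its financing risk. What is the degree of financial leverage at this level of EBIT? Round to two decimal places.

Interest = R$1,175,000.00.
DFL = EBIT ÷ (EBIT − I) = R$3,786,000 ÷ (R$3,786,000 − R$1,175,000.00) = R$3,786,000 ÷ R$2,611,000.00 = 1.4500.

1.45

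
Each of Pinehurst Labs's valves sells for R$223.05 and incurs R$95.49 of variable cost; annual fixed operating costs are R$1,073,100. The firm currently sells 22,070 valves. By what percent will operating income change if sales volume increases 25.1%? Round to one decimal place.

+40.6%

Total contribution margin = 22,070 × R$127.56 = R$2,815,249.20.
Subtracting fixed costs: EBIT = R$2,815,249.20 − R$1,073,100 = R$1,742,149.20.
DOL = contribution ÷ EBIT = R$2,815,249.20 ÷ R$1,742,149.20 = 1.6160.
So EBIT moves 1.6160 × (+25.1%) = +40.6%.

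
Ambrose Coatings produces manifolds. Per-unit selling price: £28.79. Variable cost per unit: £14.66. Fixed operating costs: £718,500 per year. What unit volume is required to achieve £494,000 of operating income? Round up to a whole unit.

85,811 manifolds

Unit CM = price − variable cost = £28.79 − £14.66 = £14.13.
Units = (FC + target) / CM = (£718,500 + £494,000) / £14.13 = 85,810.33, so 85,811 manifolds.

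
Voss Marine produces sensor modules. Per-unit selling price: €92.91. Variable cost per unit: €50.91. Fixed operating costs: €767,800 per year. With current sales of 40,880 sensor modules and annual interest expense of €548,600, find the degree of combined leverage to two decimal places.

Total contribution margin = 40,880 × €42.00 = €1,716,960.00.
Operating income = contribution − fixed costs = €1,716,960.00 − €767,800 = €949,160.00. Interest = €548,600.00.
DOL = €1,716,960.00 ÷ €949,160.00 = 1.8089; DFL = €949,160.00 ÷ €400,560.00 = 2.3696.
Combined leverage = 1.8089 × 2.3696 = 4.2864.

4.29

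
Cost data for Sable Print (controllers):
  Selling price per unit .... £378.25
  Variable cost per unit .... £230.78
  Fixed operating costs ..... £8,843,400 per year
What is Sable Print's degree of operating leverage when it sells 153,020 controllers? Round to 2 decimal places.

1.64

Total contribution margin = 153,020 × £147.47 = £22,565,859.40.
Subtracting fixed costs: EBIT = £22,565,859.40 − £8,843,400 = £13,722,459.40.
Degree of operating leverage = £22,565,859.40 / £13,722,459.40 = 1.6444.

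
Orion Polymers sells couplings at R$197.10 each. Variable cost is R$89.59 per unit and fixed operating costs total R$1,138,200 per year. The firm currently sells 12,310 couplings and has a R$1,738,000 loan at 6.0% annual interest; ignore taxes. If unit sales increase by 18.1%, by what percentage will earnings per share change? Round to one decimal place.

Contribution at this volume is 12,310 × R$107.51 = R$1,323,448.10.
Operating income = contribution − fixed costs = R$1,323,448.10 − R$1,138,200 = R$185,248.10.
Interest = R$104,280.00, so EBIT − I = R$80,968.10.
DCL = total CM / (EBIT − I) = R$1,323,448.10 / R$80,968.10 = 16.3453.
%ΔEPS = DCL × %ΔSales = 16.3453 × +18.1% = +295.8%.

+295.8%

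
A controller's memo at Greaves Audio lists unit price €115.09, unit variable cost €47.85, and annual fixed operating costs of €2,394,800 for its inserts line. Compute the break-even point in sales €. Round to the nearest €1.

CM per unit = €115.09 − €47.85 = €67.24; CM ratio = €67.24 / €115.09 = 0.5842.
Break-even sales = FC ÷ CM ratio = €2,394,800 × €115.09 / €67.24 = €4,099,011.

€4,099,011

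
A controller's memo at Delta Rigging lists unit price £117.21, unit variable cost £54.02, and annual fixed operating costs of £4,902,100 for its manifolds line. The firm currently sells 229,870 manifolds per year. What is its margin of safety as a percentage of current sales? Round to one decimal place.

66.3%

Unit CM = price − variable cost = £117.21 − £54.02 = £63.19. Break-even units = £4,902,100 ÷ £63.19 = 77,577.15; break-even revenue = 77,577.15 × £117.21 = £9,092,817.55.
Current sales = 229,870 × £117.21 = £26,943,062.70.
Margin of safety = (£26,943,062.70 − £9,092,817.55) ÷ £26,943,062.70 = 66.3%.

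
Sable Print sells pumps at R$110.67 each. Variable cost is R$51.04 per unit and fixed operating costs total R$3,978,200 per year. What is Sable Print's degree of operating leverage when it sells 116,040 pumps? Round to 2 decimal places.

At 116,040 units, contribution = 116,040 × R$59.63 = R$6,919,465.20.
EBIT = R$6,919,465.20 − R$3,978,200 = R$2,941,265.20.
So DOL = total CM / EBIT = R$6,919,465.20 / R$2,941,265.20 = 2.3525.

2.35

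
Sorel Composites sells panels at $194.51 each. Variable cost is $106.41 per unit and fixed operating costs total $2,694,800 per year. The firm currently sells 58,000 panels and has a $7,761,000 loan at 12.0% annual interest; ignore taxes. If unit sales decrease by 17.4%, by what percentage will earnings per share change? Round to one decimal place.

-59.9%

Total contribution margin = 58,000 × $88.10 = $5,109,800.00.
Subtracting fixed costs: EBIT = $5,109,800.00 − $2,694,800 = $2,415,000.00.
Interest = $931,320.00, so EBIT − I = $1,483,680.00.
Degree of combined leverage = contribution ÷ (EBIT − I) = $5,109,800.00 ÷ $1,483,680.00 = 3.4440.
EPS therefore changes by 3.4440 × (-17.4%) = -59.9%.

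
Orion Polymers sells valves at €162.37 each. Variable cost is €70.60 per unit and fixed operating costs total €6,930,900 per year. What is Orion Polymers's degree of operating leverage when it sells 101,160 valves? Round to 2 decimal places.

At 101,160 units, contribution = 101,160 × €91.77 = €9,283,453.20.
Operating income = contribution − fixed costs = €9,283,453.20 − €6,930,900 = €2,352,553.20.
Degree of operating leverage = €9,283,453.20 / €2,352,553.20 = 3.9461.

3.95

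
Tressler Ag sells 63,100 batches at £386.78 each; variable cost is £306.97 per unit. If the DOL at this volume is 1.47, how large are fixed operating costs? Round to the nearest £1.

£1,610,153

At 63,100 units, contribution = 63,100 × £79.81 = £5,036,011.00.
DOL = contribution / EBIT, so EBIT = £5,036,011.00 / 1.47 = £3,425,857.82.
Fixed costs = CM − EBIT = £5,036,011.00 − £3,425,857.82 = £1,610,153.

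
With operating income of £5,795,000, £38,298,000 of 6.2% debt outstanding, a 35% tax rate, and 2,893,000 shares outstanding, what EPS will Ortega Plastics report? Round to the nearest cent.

£0.77

Interest = £2,374,476.00, so EBT = £5,795,000 − £2,374,476.00 = £3,420,524.00.
Net income = £3,420,524.00 × (1 − 0.35) = £2,223,340.60.
EPS = £2,223,340.60 ÷ 2,893,000 = £0.77.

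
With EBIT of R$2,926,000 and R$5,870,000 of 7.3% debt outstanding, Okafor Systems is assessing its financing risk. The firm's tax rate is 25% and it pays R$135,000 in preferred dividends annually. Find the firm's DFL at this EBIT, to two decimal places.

Interest = R$428,510.00.
Preferred dividends grossed up pre-tax: R$135,000 / (1 − 0.25) = R$180,000.00.
DFL = EBIT ÷ [EBIT − I − D_p/(1−t)] = R$2,926,000 ÷ [R$2,926,000 − R$428,510.00 − R$180,000.00] = R$2,926,000 ÷ R$2,317,490.00 = 1.2626.

1.26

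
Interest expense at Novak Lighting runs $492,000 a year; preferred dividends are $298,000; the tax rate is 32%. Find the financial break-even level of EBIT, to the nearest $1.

$930,235

Grossing the preferred dividend up to pre-tax terms: $298,000 / (1 − 0.32) = $438,235.29.
Financial break-even EBIT = interest + D_p ÷ (1 − t) = $492,000 + $438,235.29 = $930,235.29.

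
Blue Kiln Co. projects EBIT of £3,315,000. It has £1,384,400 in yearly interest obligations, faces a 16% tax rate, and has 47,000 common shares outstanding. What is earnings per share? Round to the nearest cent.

Interest = £1,384,400.00, so EBT = £3,315,000 − £1,384,400.00 = £1,930,600.00.
After tax at 16%: net income = £1,930,600.00 × 0.84 = £1,621,704.00.
EPS = £1,621,704.00 ÷ 47,000 = £34.50.

£34.50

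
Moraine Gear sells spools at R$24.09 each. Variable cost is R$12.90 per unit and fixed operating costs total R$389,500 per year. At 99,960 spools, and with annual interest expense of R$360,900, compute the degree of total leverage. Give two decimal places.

3.04

Total contribution margin = 99,960 × R$11.19 = R$1,118,552.40.
Subtracting fixed costs: EBIT = R$1,118,552.40 − R$389,500 = R$729,052.40. Interest = R$360,900.00.
DOL = R$1,118,552.40 ÷ R$729,052.40 = 1.5343; DFL = R$729,052.40 ÷ R$368,152.40 = 1.9803.
Combined leverage = 1.5343 × 1.9803 = 3.0384.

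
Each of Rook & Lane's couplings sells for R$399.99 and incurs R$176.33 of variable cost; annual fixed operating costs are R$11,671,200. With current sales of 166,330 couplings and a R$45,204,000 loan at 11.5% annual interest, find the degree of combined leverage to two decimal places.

1.83

Total contribution margin = 166,330 × R$223.66 = R$37,201,367.80.
Subtracting fixed costs: EBIT = R$37,201,367.80 − R$11,671,200 = R$25,530,167.80. Interest = R$5,198,460.00, so EBIT − I = R$20,331,707.80.
Degree of total leverage = total CM / (EBIT − interest) = R$37,201,367.80 / R$20,331,707.80 = 1.8297.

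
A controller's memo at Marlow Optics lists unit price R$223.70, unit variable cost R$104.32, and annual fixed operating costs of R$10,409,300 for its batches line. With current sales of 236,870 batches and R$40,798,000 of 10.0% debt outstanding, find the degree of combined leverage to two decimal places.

At 236,870 units, contribution = 236,870 × R$119.38 = R$28,277,540.60.
Subtracting fixed costs: EBIT = R$28,277,540.60 − R$10,409,300 = R$17,868,240.60. Interest = R$4,079,800.00, so EBIT − I = R$13,788,440.60.
DCL = contribution ÷ (EBIT − I) = R$28,277,540.60 ÷ R$13,788,440.60 = 2.0508.

2.05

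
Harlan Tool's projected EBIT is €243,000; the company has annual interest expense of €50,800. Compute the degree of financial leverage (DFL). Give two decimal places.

1.26

Annual interest charges come to €50,800.00.
DFL = EBIT ÷ (EBIT − I) = €243,000 ÷ (€243,000 − €50,800.00) = €243,000 ÷ €192,200.00 = 1.2643.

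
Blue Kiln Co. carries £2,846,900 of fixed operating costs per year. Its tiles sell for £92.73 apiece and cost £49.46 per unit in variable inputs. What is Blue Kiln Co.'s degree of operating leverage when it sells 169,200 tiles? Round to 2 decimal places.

At 169,200 units, contribution = 169,200 × £43.27 = £7,321,284.00.
Operating income = contribution − fixed costs = £7,321,284.00 − £2,846,900 = £4,474,384.00.
So DOL = total CM / EBIT = £7,321,284.00 / £4,474,384.00 = 1.6363.

1.64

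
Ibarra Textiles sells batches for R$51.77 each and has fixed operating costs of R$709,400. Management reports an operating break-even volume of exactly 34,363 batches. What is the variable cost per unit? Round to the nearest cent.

Contribution per unit must be FC / Q = R$709,400 / 34,363 = R$20.6443.
Hence VC = price − CM = R$51.77 − R$20.6443 = R$31.13.

R$31.13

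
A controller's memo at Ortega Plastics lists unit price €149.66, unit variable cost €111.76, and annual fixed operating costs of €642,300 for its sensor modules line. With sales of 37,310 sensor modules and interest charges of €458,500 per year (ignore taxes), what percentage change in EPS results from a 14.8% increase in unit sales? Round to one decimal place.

+66.8%

At 37,310 units, contribution = 37,310 × €37.90 = €1,414,049.00.
Subtracting fixed costs: EBIT = €1,414,049.00 − €642,300 = €771,749.00.
Interest = €458,500.00, so EBIT − I = €313,249.00.
DCL = total CM / (EBIT − I) = €1,414,049.00 / €313,249.00 = 4.5141.
%ΔEPS = DCL × %ΔSales = 4.5141 × +14.8% = +66.8%.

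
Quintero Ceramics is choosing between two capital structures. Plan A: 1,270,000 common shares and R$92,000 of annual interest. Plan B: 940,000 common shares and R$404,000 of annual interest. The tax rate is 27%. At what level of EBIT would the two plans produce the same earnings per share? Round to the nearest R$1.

Set EPS_A = EPS_B: (EBIT − R$92,000)(1 − 0.27) ÷ 1,270,000 = (EBIT − R$404,000)(1 − 0.27) ÷ 940,000.
The (1 − t) factor cancels: (EBIT − 92,000) × 940,000 = (EBIT − 404,000) × 1,270,000.
EBIT × (1,270,000 − 940,000) = 404,000 × 1,270,000 − 92,000 × 940,000 = 426,600,000,000, so EBIT = 426,600,000,000 ÷ 330,000 = 1,292,727.27.

R$1,292,727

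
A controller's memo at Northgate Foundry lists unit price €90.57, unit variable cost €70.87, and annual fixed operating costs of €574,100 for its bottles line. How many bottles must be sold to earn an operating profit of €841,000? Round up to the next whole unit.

71,833 bottles

Each unit contributes €90.57 − €70.87 = €19.70.
Required volume = (fixed costs + target profit) ÷ CM = (€574,100 + €841,000) ÷ €19.70 = 71,832.49, so 71,833 bottles.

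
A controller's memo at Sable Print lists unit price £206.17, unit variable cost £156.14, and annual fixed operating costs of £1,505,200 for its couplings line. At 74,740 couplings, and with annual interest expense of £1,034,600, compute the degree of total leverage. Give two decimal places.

3.12

Total contribution margin = 74,740 × £50.03 = £3,739,242.20.
Operating income = contribution − fixed costs = £3,739,242.20 − £1,505,200 = £2,234,042.20. Interest = £1,034,600.00.
DOL = £3,739,242.20 ÷ £2,234,042.20 = 1.6738; DFL = £2,234,042.20 ÷ £1,199,442.20 = 1.8626.
Combined leverage = 1.6738 × 1.8626 = 3.1176.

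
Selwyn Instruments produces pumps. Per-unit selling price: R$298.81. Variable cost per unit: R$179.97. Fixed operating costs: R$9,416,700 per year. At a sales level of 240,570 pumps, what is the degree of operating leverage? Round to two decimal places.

1.49

Contribution at this volume is 240,570 × R$118.84 = R$28,589,338.80.
EBIT = R$28,589,338.80 − R$9,416,700 = R$19,172,638.80.
DOL = contribution ÷ EBIT = R$28,589,338.80 ÷ R$19,172,638.80 = 1.4912.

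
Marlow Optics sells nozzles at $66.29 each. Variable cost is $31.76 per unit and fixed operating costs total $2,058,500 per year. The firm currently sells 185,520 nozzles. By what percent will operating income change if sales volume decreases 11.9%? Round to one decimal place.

Contribution at this volume is 185,520 × $34.53 = $6,406,005.60.
Operating income = contribution − fixed costs = $6,406,005.60 − $2,058,500 = $4,347,505.60.
DOL = contribution ÷ EBIT = $6,406,005.60 ÷ $4,347,505.60 = 1.4735.
Operating income changes by 1.4735 × -11.9% = -17.5%.

-17.5%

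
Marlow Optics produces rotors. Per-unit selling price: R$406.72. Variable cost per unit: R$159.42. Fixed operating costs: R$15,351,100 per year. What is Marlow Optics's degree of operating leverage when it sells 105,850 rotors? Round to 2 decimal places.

Contribution at this volume is 105,850 × R$247.30 = R$26,176,705.00.
Operating income = contribution − fixed costs = R$26,176,705.00 − R$15,351,100 = R$10,825,605.00.
DOL = contribution ÷ EBIT = R$26,176,705.00 ÷ R$10,825,605.00 = 2.4180.

2.42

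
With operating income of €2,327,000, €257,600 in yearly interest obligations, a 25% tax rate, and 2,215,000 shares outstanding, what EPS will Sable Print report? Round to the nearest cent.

Interest = €257,600.00, so EBT = €2,327,000 − €257,600.00 = €2,069,400.00.
After tax at 25%: net income = €2,069,400.00 × 0.75 = €1,552,050.00.
Per share: €1,552,050.00 / 2,215,000 shares = €0.70.

€0.70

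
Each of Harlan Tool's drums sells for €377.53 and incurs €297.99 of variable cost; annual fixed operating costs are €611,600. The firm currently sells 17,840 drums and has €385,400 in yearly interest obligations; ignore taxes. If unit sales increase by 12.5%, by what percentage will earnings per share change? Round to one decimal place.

Total contribution margin = 17,840 × €79.54 = €1,418,993.60.
EBIT = €1,418,993.60 − €611,600 = €807,393.60.
Interest = €385,400.00, so EBIT − I = €421,993.60.
DCL = total CM / (EBIT − I) = €1,418,993.60 / €421,993.60 = 3.3626.
%ΔEPS = DCL × %ΔSales = 3.3626 × +12.5% = +42.0%.

+42.0%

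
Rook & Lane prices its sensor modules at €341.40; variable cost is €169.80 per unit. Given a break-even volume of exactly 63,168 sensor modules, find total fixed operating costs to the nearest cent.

Each unit contributes €341.40 − €169.80 = €171.60.
Since BE = FC / CM, FC = 63,168 × €171.60 = €10,839,628.80.

€10,839,628.80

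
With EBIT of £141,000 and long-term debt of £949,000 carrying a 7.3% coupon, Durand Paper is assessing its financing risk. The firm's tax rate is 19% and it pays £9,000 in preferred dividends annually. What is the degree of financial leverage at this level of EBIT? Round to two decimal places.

2.33

Annual interest charges come to £69,277.00.
Pre-tax preferred-dividend burden = £9,000 ÷ (1 − 0.19) = £11,111.11.
DFL = EBIT ÷ [EBIT − I − D_p/(1−t)] = £141,000 ÷ [£141,000 − £69,277.00 − £11,111.11] = £141,000 ÷ £60,611.89 = 2.3263.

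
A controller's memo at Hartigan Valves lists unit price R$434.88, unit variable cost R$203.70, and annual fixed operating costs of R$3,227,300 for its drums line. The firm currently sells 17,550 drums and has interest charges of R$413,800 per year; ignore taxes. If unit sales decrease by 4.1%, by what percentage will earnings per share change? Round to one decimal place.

Total contribution margin = 17,550 × R$231.18 = R$4,057,209.00.
Subtracting fixed costs: EBIT = R$4,057,209.00 − R$3,227,300 = R$829,909.00.
Interest = R$413,800.00, so EBIT − I = R$416,109.00.
DCL = total CM / (EBIT − I) = R$4,057,209.00 / R$416,109.00 = 9.7504.
EPS therefore changes by 9.7504 × (-4.1%) = -40.0%.

-40.0%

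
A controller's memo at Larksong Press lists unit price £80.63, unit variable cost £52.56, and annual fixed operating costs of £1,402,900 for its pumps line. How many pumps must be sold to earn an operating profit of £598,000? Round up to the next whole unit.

Unit CM = price − variable cost = £80.63 − £52.56 = £28.07.
Units = (FC + target) / CM = (£1,402,900 + £598,000) / £28.07 = 71,282.51, so 71,283 pumps.

71,283 pumps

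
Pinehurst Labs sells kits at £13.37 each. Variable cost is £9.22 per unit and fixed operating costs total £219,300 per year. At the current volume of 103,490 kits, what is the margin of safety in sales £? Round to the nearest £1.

Contribution margin per unit = £13.37 − £9.22 = £4.15. Break-even units = £219,300 ÷ £4.15 = 52,843.37; break-even revenue = 52,843.37 × £13.37 = £706,515.90.
Actual sales revenue = 103,490 × £13.37 = £1,383,661.30.
Margin of safety = £1,383,661.30 − £706,515.90 = £677,145.

£677,145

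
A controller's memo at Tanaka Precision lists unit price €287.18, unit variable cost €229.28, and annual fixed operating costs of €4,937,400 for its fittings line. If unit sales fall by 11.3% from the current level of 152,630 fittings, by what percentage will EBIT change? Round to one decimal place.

-25.6%

Total contribution margin = 152,630 × €57.90 = €8,837,277.00.
EBIT = €8,837,277.00 − €4,937,400 = €3,899,877.00.
DOL = contribution ÷ EBIT = €8,837,277.00 ÷ €3,899,877.00 = 2.2660.
Operating income changes by 2.2660 × -11.3% = -25.6%.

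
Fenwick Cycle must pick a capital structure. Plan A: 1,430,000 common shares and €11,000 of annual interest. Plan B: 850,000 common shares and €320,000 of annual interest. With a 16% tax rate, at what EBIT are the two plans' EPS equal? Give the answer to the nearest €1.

€772,845

At indifference, (EBIT − 11,000)(1 − t)/1,430,000 = (EBIT − 320,000)(1 − t)/850,000.
The (1 − t) factor cancels: (EBIT − 11,000) × 850,000 = (EBIT − 320,000) × 1,430,000.
EBIT × (1,430,000 − 850,000) = 320,000 × 1,430,000 − 11,000 × 850,000 = 448,250,000,000, so EBIT = 448,250,000,000 ÷ 580,000 = 772,844.83.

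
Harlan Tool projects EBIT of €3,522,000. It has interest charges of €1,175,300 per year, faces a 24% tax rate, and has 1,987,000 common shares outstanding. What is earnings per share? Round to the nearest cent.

Interest = €1,175,300.00, so EBT = €3,522,000 − €1,175,300.00 = €2,346,700.00.
Net income = €2,346,700.00 × (1 − 0.24) = €1,783,492.00.
EPS = €1,783,492.00 ÷ 1,987,000 = €0.90.

€0.90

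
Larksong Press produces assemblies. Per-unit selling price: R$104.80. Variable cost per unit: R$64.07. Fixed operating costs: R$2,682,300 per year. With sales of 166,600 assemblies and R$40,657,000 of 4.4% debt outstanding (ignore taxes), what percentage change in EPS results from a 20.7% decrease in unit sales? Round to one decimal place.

At 166,600 units, contribution = 166,600 × R$40.73 = R$6,785,618.00.
Operating income = contribution − fixed costs = R$6,785,618.00 − R$2,682,300 = R$4,103,318.00.
Interest = R$1,788,908.00, so EBIT − I = R$2,314,410.00.
Degree of combined leverage = contribution ÷ (EBIT − I) = R$6,785,618.00 ÷ R$2,314,410.00 = 2.9319.
%ΔEPS = DCL × %ΔSales = 2.9319 × -20.7% = -60.7%.

-60.7%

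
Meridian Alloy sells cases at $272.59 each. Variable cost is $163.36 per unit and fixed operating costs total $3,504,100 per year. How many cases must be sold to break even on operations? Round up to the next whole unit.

32,081 cases

Contribution margin per unit = $272.59 − $163.36 = $109.23.
Break-even Q = $3,504,100 / $109.23 = 32,080.01 → 32,081 cases.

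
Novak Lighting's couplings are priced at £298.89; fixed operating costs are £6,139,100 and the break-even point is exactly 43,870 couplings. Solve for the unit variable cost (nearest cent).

£158.95

At break-even, FC = Q × (P − VC), so P − VC = £6,139,100 ÷ 43,870 = £139.9385.
Hence VC = price − CM = £298.89 − £139.9385 = £158.95.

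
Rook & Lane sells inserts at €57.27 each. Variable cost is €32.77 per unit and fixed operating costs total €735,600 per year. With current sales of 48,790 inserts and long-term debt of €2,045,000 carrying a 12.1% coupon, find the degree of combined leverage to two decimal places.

5.63

Total contribution margin = 48,790 × €24.50 = €1,195,355.00.
Operating income = contribution − fixed costs = €1,195,355.00 − €735,600 = €459,755.00. Interest = €247,445.00, so EBIT − I = €212,310.00.
Degree of total leverage = total CM / (EBIT − interest) = €1,195,355.00 / €212,310.00 = 5.6302.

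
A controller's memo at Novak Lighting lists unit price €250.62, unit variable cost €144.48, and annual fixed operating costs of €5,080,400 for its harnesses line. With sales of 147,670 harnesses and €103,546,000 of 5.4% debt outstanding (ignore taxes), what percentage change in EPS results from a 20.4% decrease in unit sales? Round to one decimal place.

-63.9%

Contribution at this volume is 147,670 × €106.14 = €15,673,693.80.
Operating income = contribution − fixed costs = €15,673,693.80 − €5,080,400 = €10,593,293.80.
After interest of €5,591,484.00, pre-tax earnings = €5,001,809.80.
Degree of combined leverage = contribution ÷ (EBIT − I) = €15,673,693.80 ÷ €5,001,809.80 = 3.1336.
EPS therefore changes by 3.1336 × (-20.4%) = -63.9%.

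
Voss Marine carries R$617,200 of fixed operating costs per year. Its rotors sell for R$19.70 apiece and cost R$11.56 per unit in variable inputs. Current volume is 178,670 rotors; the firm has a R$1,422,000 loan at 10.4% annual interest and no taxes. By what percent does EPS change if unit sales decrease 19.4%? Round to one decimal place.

-40.9%

Total contribution margin = 178,670 × R$8.14 = R$1,454,373.80.
Operating income = contribution − fixed costs = R$1,454,373.80 − R$617,200 = R$837,173.80.
Interest = R$147,888.00, so EBIT − I = R$689,285.80.
DCL = total CM / (EBIT − I) = R$1,454,373.80 / R$689,285.80 = 2.1100.
%ΔEPS = DCL × %ΔSales = 2.1100 × -19.4% = -40.9%.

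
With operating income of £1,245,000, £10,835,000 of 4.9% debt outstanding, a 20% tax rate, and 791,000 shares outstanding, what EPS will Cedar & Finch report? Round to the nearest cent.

£0.72

Pre-tax income = £1,245,000 − £530,915.00 = £714,085.00.
After tax at 20%: net income = £714,085.00 × 0.80 = £571,268.00.
Per share: £571,268.00 / 791,000 shares = £0.72.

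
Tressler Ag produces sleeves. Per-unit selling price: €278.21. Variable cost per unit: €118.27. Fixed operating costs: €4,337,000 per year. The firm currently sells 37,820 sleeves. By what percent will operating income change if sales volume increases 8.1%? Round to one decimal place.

At 37,820 units, contribution = 37,820 × €159.94 = €6,048,930.80.
EBIT = €6,048,930.80 − €4,337,000 = €1,711,930.80.
Degree of operating leverage = €6,048,930.80 / €1,711,930.80 = 3.5334.
%ΔEBIT = DOL × %ΔSales = 3.5334 × +8.1% = +28.6%.

+28.6%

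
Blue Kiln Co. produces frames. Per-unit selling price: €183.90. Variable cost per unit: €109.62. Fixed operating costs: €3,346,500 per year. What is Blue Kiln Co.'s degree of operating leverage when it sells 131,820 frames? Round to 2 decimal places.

1.52

Total contribution margin = 131,820 × €74.28 = €9,791,589.60.
EBIT = €9,791,589.60 − €3,346,500 = €6,445,089.60.
So DOL = total CM / EBIT = €9,791,589.60 / €6,445,089.60 = 1.5192.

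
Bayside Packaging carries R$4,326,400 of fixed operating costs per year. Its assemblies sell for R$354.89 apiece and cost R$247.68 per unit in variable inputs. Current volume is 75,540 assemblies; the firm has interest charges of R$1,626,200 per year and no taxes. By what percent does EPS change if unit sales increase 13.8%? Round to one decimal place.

At 75,540 units, contribution = 75,540 × R$107.21 = R$8,098,643.40.
EBIT = R$8,098,643.40 − R$4,326,400 = R$3,772,243.40.
After interest of R$1,626,200.00, pre-tax earnings = R$2,146,043.40.
Degree of combined leverage = contribution ÷ (EBIT − I) = R$8,098,643.40 ÷ R$2,146,043.40 = 3.7738.
EPS therefore changes by 3.7738 × (+13.8%) = +52.1%.

+52.1%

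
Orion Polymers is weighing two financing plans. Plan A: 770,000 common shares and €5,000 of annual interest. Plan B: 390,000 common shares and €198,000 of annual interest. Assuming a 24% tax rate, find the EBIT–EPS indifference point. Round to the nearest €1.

€396,079

Set EPS_A = EPS_B: (EBIT − €5,000)(1 − 0.24) ÷ 770,000 = (EBIT − €198,000)(1 − 0.24) ÷ 390,000.
The (1 − t) factor cancels: (EBIT − 5,000) × 390,000 = (EBIT − 198,000) × 770,000.
Solving, EBIT = (198,000·770,000 − 5,000·390,000) / (770,000 − 390,000) = 150,510,000,000 / 380,000 = 396,078.95.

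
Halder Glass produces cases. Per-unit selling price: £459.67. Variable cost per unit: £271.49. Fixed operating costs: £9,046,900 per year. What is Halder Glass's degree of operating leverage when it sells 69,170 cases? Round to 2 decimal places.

Total contribution margin = 69,170 × £188.18 = £13,016,410.60.
Operating income = contribution − fixed costs = £13,016,410.60 − £9,046,900 = £3,969,510.60.
So DOL = total CM / EBIT = £13,016,410.60 / £3,969,510.60 = 3.2791.

3.28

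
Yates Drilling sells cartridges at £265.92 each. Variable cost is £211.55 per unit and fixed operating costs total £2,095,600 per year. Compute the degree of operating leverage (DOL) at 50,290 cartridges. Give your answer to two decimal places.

4.28

Contribution at this volume is 50,290 × £54.37 = £2,734,267.30.
Operating income = contribution − fixed costs = £2,734,267.30 − £2,095,600 = £638,667.30.
Degree of operating leverage = £2,734,267.30 / £638,667.30 = 4.2812.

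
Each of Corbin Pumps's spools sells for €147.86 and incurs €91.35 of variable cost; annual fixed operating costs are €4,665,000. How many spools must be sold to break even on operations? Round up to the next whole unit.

Unit CM = price − variable cost = €147.86 − €91.35 = €56.51.
Break-even volume = fixed costs ÷ CM per unit = €4,665,000 ÷ €56.51 = 82,551.76, so 82,552 spools.

82,552 spools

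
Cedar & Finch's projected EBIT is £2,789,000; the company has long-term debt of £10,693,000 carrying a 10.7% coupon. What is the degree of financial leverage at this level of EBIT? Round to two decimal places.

1.70

Interest = £1,144,151.00.
DFL = EBIT ÷ (EBIT − I) = £2,789,000 ÷ (£2,789,000 − £1,144,151.00) = £2,789,000 ÷ £1,644,849.00 = 1.6956.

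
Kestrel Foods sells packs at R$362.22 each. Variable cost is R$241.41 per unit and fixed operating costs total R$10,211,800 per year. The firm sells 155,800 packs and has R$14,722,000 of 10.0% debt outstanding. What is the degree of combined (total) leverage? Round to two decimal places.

Total contribution margin = 155,800 × R$120.81 = R$18,822,198.00.
EBIT = R$18,822,198.00 − R$10,211,800 = R$8,610,398.00. Interest = R$1,472,200.00, so EBIT − I = R$7,138,198.00.
Degree of total leverage = total CM / (EBIT − interest) = R$18,822,198.00 / R$7,138,198.00 = 2.6368.

2.64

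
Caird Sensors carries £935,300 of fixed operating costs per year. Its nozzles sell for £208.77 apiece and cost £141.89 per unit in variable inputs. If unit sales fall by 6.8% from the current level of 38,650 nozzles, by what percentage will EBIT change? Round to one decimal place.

-10.7%

Total contribution margin = 38,650 × £66.88 = £2,584,912.00.
Operating income = contribution − fixed costs = £2,584,912.00 − £935,300 = £1,649,612.00.
DOL = contribution ÷ EBIT = £2,584,912.00 ÷ £1,649,612.00 = 1.5670.
Operating income changes by 1.5670 × -6.8% = -10.7%.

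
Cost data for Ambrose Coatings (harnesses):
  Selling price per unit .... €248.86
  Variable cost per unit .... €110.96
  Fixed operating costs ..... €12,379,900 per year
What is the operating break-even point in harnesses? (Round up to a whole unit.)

Contribution margin per unit = €248.86 − €110.96 = €137.90.
Break-even Q = €12,379,900 / €137.90 = 89,774.47 → 89,775 harnesses.

89,775 harnesses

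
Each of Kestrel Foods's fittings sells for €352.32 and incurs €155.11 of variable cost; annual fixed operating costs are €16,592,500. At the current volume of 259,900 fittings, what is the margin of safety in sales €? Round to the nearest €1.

Contribution margin per unit = €352.32 − €155.11 = €197.21. Break-even units = €16,592,500 ÷ €197.21 = 84,136.20; break-even revenue = 84,136.20 × €352.32 = €29,642,865.98.
Current sales = 259,900 × €352.32 = €91,567,968.00.
Margin of safety = €91,567,968.00 − €29,642,865.98 = €61,925,102.

€61,925,102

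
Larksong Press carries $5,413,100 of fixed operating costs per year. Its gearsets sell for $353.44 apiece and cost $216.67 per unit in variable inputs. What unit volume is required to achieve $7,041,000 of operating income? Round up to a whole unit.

91,059 gearsets

Each unit contributes $353.44 − $216.67 = $136.77.
Need Q such that Q × $136.77 − $5,413,100 = $7,041,000, i.e. Q = $12,454,100 / $136.77 = 91,058.71 → 91,059.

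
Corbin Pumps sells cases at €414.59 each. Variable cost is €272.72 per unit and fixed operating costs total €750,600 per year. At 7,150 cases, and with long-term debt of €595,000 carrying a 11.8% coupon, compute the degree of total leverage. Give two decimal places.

5.24

Contribution at this volume is 7,150 × €141.87 = €1,014,370.50.
EBIT = €1,014,370.50 − €750,600 = €263,770.50. Interest = €70,210.00.
DOL = €1,014,370.50 ÷ €263,770.50 = 3.8457; DFL = €263,770.50 ÷ €193,560.50 = 1.3627.
DCL = DOL × DFL = 3.8457 × 1.3627 = 5.2405.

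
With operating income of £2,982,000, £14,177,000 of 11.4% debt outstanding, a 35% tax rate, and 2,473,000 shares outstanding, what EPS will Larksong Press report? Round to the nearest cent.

£0.36

Pre-tax income = £2,982,000 − £1,616,178.00 = £1,365,822.00.
Net income = £1,365,822.00 × (1 − 0.35) = £887,784.30.
EPS = £887,784.30 ÷ 2,473,000 = £0.36.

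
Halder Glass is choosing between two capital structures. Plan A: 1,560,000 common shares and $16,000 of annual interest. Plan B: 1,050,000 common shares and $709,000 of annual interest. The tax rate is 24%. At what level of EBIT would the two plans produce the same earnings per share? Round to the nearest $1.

At indifference, (EBIT − 16,000)(1 − t)/1,560,000 = (EBIT − 709,000)(1 − t)/1,050,000.
The (1 − t) factor cancels: (EBIT − 16,000) × 1,050,000 = (EBIT − 709,000) × 1,560,000.
Solving, EBIT = (709,000·1,560,000 − 16,000·1,050,000) / (1,560,000 − 1,050,000) = 1,089,240,000,000 / 510,000 = 2,135,764.71.

$2,135,765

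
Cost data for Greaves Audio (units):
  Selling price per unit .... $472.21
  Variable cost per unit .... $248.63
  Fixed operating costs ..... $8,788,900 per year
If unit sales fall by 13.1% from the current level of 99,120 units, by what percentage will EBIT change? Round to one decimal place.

Contribution at this volume is 99,120 × $223.58 = $22,161,249.60.
EBIT = $22,161,249.60 − $8,788,900 = $13,372,349.60.
Degree of operating leverage = $22,161,249.60 / $13,372,349.60 = 1.6572.
So EBIT moves 1.6572 × (-13.1%) = -21.7%.

-21.7%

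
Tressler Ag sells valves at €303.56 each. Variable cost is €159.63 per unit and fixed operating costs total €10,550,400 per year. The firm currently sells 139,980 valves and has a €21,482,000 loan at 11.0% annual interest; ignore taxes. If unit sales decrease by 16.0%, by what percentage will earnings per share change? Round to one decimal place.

-44.6%

Contribution at this volume is 139,980 × €143.93 = €20,147,321.40.
Operating income = contribution − fixed costs = €20,147,321.40 − €10,550,400 = €9,596,921.40.
Interest = €2,363,020.00, so EBIT − I = €7,233,901.40.
DCL = total CM / (EBIT − I) = €20,147,321.40 / €7,233,901.40 = 2.7851.
EPS therefore changes by 2.7851 × (-16.0%) = -44.6%.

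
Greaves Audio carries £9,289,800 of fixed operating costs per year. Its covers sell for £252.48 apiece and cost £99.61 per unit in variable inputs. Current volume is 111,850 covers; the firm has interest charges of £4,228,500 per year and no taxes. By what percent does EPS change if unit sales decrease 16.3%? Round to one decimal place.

Total contribution margin = 111,850 × £152.87 = £17,098,509.50.
EBIT = £17,098,509.50 − £9,289,800 = £7,808,709.50.
Interest = £4,228,500.00, so EBIT − I = £3,580,209.50.
DCL = total CM / (EBIT − I) = £17,098,509.50 / £3,580,209.50 = 4.7758.
EPS therefore changes by 4.7758 × (-16.3%) = -77.8%.

-77.8%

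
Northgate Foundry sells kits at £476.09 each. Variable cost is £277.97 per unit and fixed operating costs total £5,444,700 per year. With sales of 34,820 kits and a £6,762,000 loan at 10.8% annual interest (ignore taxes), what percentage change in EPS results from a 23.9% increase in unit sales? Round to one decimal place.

+227.9%

Total contribution margin = 34,820 × £198.12 = £6,898,538.40.
EBIT = £6,898,538.40 − £5,444,700 = £1,453,838.40.
After interest of £730,296.00, pre-tax earnings = £723,542.40.
DCL = total CM / (EBIT − I) = £6,898,538.40 / £723,542.40 = 9.5344.
EPS therefore changes by 9.5344 × (+23.9%) = +227.9%.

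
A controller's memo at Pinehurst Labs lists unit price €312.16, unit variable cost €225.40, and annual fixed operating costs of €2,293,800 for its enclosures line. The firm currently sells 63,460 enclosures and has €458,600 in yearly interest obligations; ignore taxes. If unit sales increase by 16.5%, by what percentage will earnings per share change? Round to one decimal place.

Contribution at this volume is 63,460 × €86.76 = €5,505,789.60.
Operating income = contribution − fixed costs = €5,505,789.60 − €2,293,800 = €3,211,989.60.
Interest = €458,600.00, so EBIT − I = €2,753,389.60.
Degree of combined leverage = contribution ÷ (EBIT − I) = €5,505,789.60 ÷ €2,753,389.60 = 1.9996.
%ΔEPS = DCL × %ΔSales = 1.9996 × +16.5% = +33.0%.

+33.0%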